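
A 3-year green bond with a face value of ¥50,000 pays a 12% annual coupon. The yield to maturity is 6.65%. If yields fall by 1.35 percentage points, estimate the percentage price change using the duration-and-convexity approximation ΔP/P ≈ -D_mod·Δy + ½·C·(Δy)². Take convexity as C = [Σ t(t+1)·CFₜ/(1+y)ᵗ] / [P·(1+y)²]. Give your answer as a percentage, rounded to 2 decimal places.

+3.51%

With y = 0.0665:
  t   CF        PV=CF/(1+0.0665)^t    t·PV        t(t+1)·PV
  1     6,000.00     5,625.8790     5,625.8790      11,251.7581
  2     6,000.00     5,275.0858    10,550.1717      31,650.5150
  3    56,000.00    46,164.2142   138,492.6427     553,970.5706
  Σ                 57,065.1791   154,668.6934     596,872.8437
P = 57,065.1791; D_Mac = 2.71039 yrs; D_mod = 2.54138 yrs; C = 9.19579.
Duration effect: -2.54138 × (-0.0135) = +0.034309
Convexity effect: 0.5 × 9.19579 × (-0.0135)² = +0.0008380
ΔP/P ≈ +0.034309 + 0.0008380 = +0.035147 = +3.5147%.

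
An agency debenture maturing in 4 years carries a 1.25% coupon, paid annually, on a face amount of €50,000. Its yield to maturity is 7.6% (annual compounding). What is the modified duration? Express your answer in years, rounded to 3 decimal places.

Periodic yield y = 0.076. First find Macaulay duration:
  t   CF        PV=CF/(1+0.076)^t    t·PV
  1       625.00       580.8550       580.8550
  2       625.00       539.8281     1,079.6562
  3       625.00       501.6990     1,505.0969
  4    50,625.00    37,767.3011   151,069.2045
  Σ                 39,389.6832   154,234.8125
P = 39,389.6832; Macaulay duration = 154,234.8125 / 39,389.6832 = 3.91561 years.
Modified duration = D_Mac / (1 + y) = 3.91561 / 1.076 = 3.63905 years.

3.639 years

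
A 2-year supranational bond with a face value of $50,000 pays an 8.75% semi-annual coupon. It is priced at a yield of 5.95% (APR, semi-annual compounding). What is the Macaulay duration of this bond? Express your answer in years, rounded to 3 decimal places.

1.881 years

Periodic yield y = 0.02975. Discount each cash flow and weight by its period:
  t   CF        PV=CF/(1+0.02975)^t    t·PV
  1     2,187.50     2,124.3020     2,124.3020
  2     2,187.50     2,062.9299     4,125.8597
  3     2,187.50     2,003.3308     6,009.9923
  4    52,187.50    46,412.9625   185,651.8502
  Σ                 52,603.5252   197,912.0042
Price P = Σ PV = 52,603.5252.
Macaulay duration = Σ(t·PV) / P = 197,912.0042 / 52,603.5252 = 3.76233 half-year periods.
In years: 3.76233 / 2 = 1.88117 years.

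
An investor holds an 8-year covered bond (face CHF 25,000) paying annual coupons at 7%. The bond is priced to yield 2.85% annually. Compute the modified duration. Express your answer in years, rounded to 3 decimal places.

6.422 years

Periodic yield y = 0.0285. First find Macaulay duration:
  t   CF        PV=CF/(1+0.0285)^t    t·PV
  1     1,750.00     1,701.5070     1,701.5070
  2     1,750.00     1,654.3579     3,308.7157
  3     1,750.00     1,608.5152     4,825.5455
  4     1,750.00     1,563.9428     6,255.7712
  5     1,750.00     1,520.6055     7,603.0277
  6     1,750.00     1,478.4692     8,870.8150
  7     1,750.00     1,437.5004    10,062.5029
  8    26,750.00    21,364.3369   170,914.6953
  Σ                 32,329.2349   213,542.5803
P = 32,329.2349; Macaulay duration = 213,542.5803 / 32,329.2349 = 6.60525 years.
Modified duration = D_Mac / (1 + y) = 6.60525 / 1.0285 = 6.42221 years.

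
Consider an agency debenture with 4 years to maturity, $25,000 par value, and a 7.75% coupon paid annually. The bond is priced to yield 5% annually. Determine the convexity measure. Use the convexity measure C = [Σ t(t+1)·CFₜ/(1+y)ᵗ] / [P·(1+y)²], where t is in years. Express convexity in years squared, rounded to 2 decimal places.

15.79

With y = 0.05:
  t   CF        PV=CF/(1+0.05)^t    t·PV        t(t+1)·PV
  1     1,937.50     1,845.2381     1,845.2381       3,690.4762
  2     1,937.50     1,757.3696     3,514.7392      10,544.2177
  3     1,937.50     1,673.6853     5,021.0560      20,084.2242
  4    26,937.50    22,161.5479    88,646.1917     443,230.9583
  Σ                 27,437.8410    99,027.2250     477,549.8763
P = 27,437.8410.
Convexity = Σ t(t+1)·PV / [P·(1+y)²] = 477,549.8763 / (27,437.8410 × 1.102500) = 15.78666.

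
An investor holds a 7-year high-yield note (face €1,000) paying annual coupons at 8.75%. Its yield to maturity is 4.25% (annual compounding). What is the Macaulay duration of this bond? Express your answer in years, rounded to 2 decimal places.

5.70 years

Periodic yield y = 0.0425. Discount each cash flow and weight by its year:
  t   CF        PV=CF/(1+0.0425)^t    t·PV
  1        87.50        83.9329        83.9329
  2        87.50        80.5111       161.0223
  3        87.50        77.2289       231.6867
  4        87.50        74.0805       296.3219
  5        87.50        71.0604       355.3021
  6        87.50        68.1635       408.9808
  7     1,087.50       812.6374     5,688.4620
  Σ                  1,267.6147     7,225.7086
Price P = Σ PV = 1,267.6147.
Macaulay duration = Σ(t·PV) / P = 7,225.7086 / 1,267.6147 = 5.70024 years.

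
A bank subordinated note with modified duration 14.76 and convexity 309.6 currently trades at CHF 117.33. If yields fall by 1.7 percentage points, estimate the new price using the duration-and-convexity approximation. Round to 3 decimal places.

CHF 152.019

Duration effect: -D_mod·Δy = -14.76 × (-0.017) = +0.250920
Convexity effect: ½·C·(Δy)² = 0.5 × 309.6 × (-0.017)² = +0.0447372
ΔP/P ≈ +0.250920 + 0.0447372 = +0.2956572
New price ≈ 117.33 × (1 + 0.2956572) = 152.019459276.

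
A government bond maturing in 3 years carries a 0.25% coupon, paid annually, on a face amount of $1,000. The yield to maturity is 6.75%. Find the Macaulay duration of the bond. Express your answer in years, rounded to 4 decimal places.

2.9917 years

Periodic yield y = 0.0675. Discount each cash flow and weight by its year:
  t   CF        PV=CF/(1+0.0675)^t    t·PV
  1         2.50         2.3419         2.3419
  2         2.50         2.1938         4.3877
  3     1,002.50       824.1015     2,472.3046
  Σ                    828.6373     2,479.0342
Price P = Σ PV = 828.6373.
Macaulay duration = Σ(t·PV) / P = 2,479.0342 / 828.6373 = 2.99170 years.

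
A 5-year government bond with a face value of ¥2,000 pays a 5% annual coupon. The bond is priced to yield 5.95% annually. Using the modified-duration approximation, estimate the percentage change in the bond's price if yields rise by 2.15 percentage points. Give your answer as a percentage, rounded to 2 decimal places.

-9.20%

Periodic yield y = 0.0595. Modified duration first:
  t   CF        PV=CF/(1+0.0595)^t    t·PV
  1       100.00        94.3841        94.3841
  2       100.00        89.0837       178.1673
  3       100.00        84.0809       252.2426
  4       100.00        79.3590       317.4360
  5     2,100.00     1,572.9484     7,864.7422
  Σ                  1,919.8561     8,706.9723
P = 1,919.8561; D_Mac = 4.53522 yrs; D_mod = 4.53522/(1+0.0595) = 4.28053 yrs.
ΔP/P ≈ -D_mod · Δy = -4.28053 × (+0.0215) = -0.092031 = -9.2031%.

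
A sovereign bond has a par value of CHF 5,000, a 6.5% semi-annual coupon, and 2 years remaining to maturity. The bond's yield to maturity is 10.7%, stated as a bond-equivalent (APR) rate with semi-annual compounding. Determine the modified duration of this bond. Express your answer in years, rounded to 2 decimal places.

Periodic yield y = 0.0535. First find Macaulay duration:
  t   CF        PV=CF/(1+0.0535)^t    t·PV
  1       162.50       154.2477       154.2477
  2       162.50       146.4146       292.8291
  3       162.50       138.9792       416.9375
  4     5,162.50     4,191.0410    16,764.1638
  Σ                  4,630.6824    17,628.1782
P = 4,630.6824; Macaulay duration = 17,628.1782 / 4,630.6824 = 3.80682 half-year periods = 1.90341 years.
Modified duration = D_Mac / (1 + y) = 1.90341 / 1.0535 = 1.80675 years.

1.81 years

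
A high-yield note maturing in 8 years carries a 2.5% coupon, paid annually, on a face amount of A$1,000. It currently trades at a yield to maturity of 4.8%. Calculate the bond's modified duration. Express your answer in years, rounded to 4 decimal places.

6.9488 years

Periodic yield y = 0.048. First find Macaulay duration:
  t   CF        PV=CF/(1+0.048)^t    t·PV
  1        25.00        23.8550        23.8550
  2        25.00        22.7624        45.5247
  3        25.00        21.7198        65.1595
  4        25.00        20.7250        82.9001
  5        25.00        19.7758        98.8789
  6        25.00        18.8700       113.2201
  7        25.00        18.0057       126.0402
  8     1,025.00       704.4231     5,635.3850
  Σ                    850.1368     6,190.9634
P = 850.1368; Macaulay duration = 6,190.9634 / 850.1368 = 7.28231 years.
Modified duration = D_Mac / (1 + y) = 7.28231 / 1.048 = 6.94877 years.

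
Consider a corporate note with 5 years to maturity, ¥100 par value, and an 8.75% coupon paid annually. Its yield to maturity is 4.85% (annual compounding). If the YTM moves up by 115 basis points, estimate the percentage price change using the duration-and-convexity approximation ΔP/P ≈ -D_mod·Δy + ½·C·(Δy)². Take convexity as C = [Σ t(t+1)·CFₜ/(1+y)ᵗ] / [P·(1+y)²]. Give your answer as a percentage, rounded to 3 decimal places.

With y = 0.0485:
  t   CF        PV=CF/(1+0.0485)^t    t·PV        t(t+1)·PV
  1         8.75         8.3453         8.3453          16.6905
  2         8.75         7.9592        15.9185          47.7554
  3         8.75         7.5911        22.7732          91.0928
  4         8.75         7.2399        28.9597         144.7986
  5       108.75        85.8197       429.0986       2,574.5916
  Σ                    116.9552       505.0952       2,874.9289
P = 116.9552; D_Mac = 4.31871 yrs; D_mod = 4.11894 yrs; C = 22.35994.
Duration effect: -4.11894 × (+0.0115) = -0.047368
Convexity effect: 0.5 × 22.35994 × (0.0115)² = +0.0014786
ΔP/P ≈ -0.047368 + 0.0014786 = -0.045889 = -4.5889%.

-4.589%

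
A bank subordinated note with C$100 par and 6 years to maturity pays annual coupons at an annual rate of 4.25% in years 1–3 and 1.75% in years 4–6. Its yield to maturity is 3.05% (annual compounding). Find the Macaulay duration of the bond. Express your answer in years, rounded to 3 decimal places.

Periodic yield y = 0.0305. Discount each cash flow and weight by its year:
  t   CF        PV=CF/(1+0.0305)^t    t·PV
  1         4.25         4.1242         4.1242
  2         4.25         4.0021         8.0043
  3         4.25         3.8837        11.6511
  4         1.75         1.5518         6.2073
  5         1.75         1.5059         7.5295
  6       101.75        84.9662       509.7975
  Σ                    100.0340       547.3140
Price P = Σ PV = 100.0340.
Macaulay duration = Σ(t·PV) / P = 547.3140 / 100.0340 = 5.47128 years.

5.471 years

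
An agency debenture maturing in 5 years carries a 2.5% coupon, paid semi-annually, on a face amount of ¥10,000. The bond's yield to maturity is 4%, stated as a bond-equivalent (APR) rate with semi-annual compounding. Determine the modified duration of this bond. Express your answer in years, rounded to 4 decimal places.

4.6268 years

Periodic yield y = 0.02. First find Macaulay duration:
  t   CF        PV=CF/(1+0.02)^t    t·PV
  1       125.00       122.5490       122.5490
  2       125.00       120.1461       240.2922
  3       125.00       117.7903       353.3709
  4       125.00       115.4807       461.9227
  5       125.00       113.2164       566.0818
  6       125.00       110.9964       665.9785
  7       125.00       108.8200       761.7402
  8       125.00       106.6863       853.4904
  9       125.00       104.5944       941.3497
  10   10,125.00     8,306.0265    83,060.2654
  Σ                  9,326.3061    88,027.0407
P = 9,326.3061; Macaulay duration = 88,027.0407 / 9,326.3061 = 9.43858 half-year periods = 4.71929 years.
Modified duration = D_Mac / (1 + y) = 4.71929 / 1.02 = 4.62675 years.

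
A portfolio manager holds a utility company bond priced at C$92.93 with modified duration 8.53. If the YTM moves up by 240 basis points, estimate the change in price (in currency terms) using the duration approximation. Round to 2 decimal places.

Duration approximation: ΔP/P ≈ -D_mod · Δy = -8.53 × (+0.024) = -0.204720.
ΔP ≈ 92.93 × (-0.204720) = -19.0246296.

-C$19.02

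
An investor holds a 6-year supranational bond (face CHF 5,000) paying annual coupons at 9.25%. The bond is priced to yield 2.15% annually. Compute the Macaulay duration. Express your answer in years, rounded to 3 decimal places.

Periodic yield y = 0.0215. Discount each cash flow and weight by its year:
  t   CF        PV=CF/(1+0.0215)^t    t·PV
  1       462.50       452.7655       452.7655
  2       462.50       443.2360       886.4719
  3       462.50       433.9070     1,301.7209
  4       462.50       424.7743     1,699.0973
  5       462.50       415.8339     2,079.1695
  6     5,462.50     4,807.9642    28,847.7851
  Σ                  6,978.4809    35,267.0102
Price P = Σ PV = 6,978.4809.
Macaulay duration = Σ(t·PV) / P = 35,267.0102 / 6,978.4809 = 5.05368 years.

5.054 years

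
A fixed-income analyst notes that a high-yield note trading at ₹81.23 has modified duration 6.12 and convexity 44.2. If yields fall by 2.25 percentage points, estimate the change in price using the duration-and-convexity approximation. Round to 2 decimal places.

+₹12.09

Duration effect: -D_mod·Δy = -6.12 × (-0.0225) = +0.137700
Convexity effect: ½·C·(Δy)² = 0.5 × 44.2 × (-0.0225)² = +0.011188125
ΔP/P ≈ +0.137700 + 0.011188125 = +0.148888125
ΔP ≈ 81.23 × (+0.148888125) = +12.09418239375.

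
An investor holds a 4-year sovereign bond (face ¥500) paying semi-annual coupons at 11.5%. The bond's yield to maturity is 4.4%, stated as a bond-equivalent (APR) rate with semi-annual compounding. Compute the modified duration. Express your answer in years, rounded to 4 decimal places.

3.3268 years

Periodic yield y = 0.022. First find Macaulay duration:
  t   CF        PV=CF/(1+0.022)^t    t·PV
  1        28.75        28.1311        28.1311
  2        28.75        27.5256        55.0511
  3        28.75        26.9330        80.7991
  4        28.75        26.3533       105.4130
  5        28.75        25.7860       128.9298
  6        28.75        25.2309       151.3853
  7        28.75        24.6878       172.8143
  8       528.75       444.2661     3,554.1291
  Σ                    628.9137     4,276.6528
P = 628.9137; Macaulay duration = 4,276.6528 / 628.9137 = 6.80006 half-year periods = 3.40003 years.
Modified duration = D_Mac / (1 + y) = 3.40003 / 1.022 = 3.32684 years.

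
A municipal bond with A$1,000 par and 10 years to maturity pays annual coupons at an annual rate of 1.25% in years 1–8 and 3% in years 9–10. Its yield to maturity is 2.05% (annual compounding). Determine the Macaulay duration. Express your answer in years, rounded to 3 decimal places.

9.439 years

Periodic yield y = 0.0205. Discount each cash flow and weight by its year:
  t   CF        PV=CF/(1+0.0205)^t    t·PV
  1        12.50        12.2489        12.2489
  2        12.50        12.0028        24.0057
  3        12.50        11.7617        35.2852
  4        12.50        11.5255        46.1018
  5        12.50        11.2939        56.4696
  6        12.50        11.0671        66.4023
  7        12.50        10.8447        75.9131
  8        12.50        10.6269        85.0151
  9        30.00        24.9922       224.9296
  10    1,030.00       840.8279     8,408.2794
  Σ                    957.1916     9,034.6508
Price P = Σ PV = 957.1916.
Macaulay duration = Σ(t·PV) / P = 9,034.6508 / 957.1916 = 9.43871 years.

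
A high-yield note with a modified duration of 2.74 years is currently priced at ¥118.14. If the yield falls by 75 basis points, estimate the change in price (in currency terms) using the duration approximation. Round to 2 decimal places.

Duration approximation: ΔP/P ≈ -D_mod · Δy = -2.74 × (-0.0075) = +0.020550.
ΔP ≈ 118.14 × (+0.020550) = +2.427777.

+¥2.43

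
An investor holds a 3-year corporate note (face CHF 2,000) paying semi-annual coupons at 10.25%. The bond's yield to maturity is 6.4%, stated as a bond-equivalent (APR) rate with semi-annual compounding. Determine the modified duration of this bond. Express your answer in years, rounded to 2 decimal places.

Periodic yield y = 0.032. First find Macaulay duration:
  t   CF        PV=CF/(1+0.032)^t    t·PV
  1       102.50        99.3217        99.3217
  2       102.50        96.2420       192.4839
  3       102.50        93.2577       279.7731
  4       102.50        90.3660       361.4640
  5       102.50        87.5640       437.8198
  6     2,102.50     1,740.4350    10,442.6103
  Σ                  2,207.1864    11,813.4729
P = 2,207.1864; Macaulay duration = 11,813.4729 / 2,207.1864 = 5.35228 half-year periods = 2.67614 years.
Modified duration = D_Mac / (1 + y) = 2.67614 / 1.032 = 2.59316 years.

2.59 years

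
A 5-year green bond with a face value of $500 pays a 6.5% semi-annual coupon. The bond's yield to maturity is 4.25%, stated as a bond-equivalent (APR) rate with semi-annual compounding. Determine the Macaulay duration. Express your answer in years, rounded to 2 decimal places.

Periodic yield y = 0.02125. Discount each cash flow and weight by its period:
  t   CF        PV=CF/(1+0.02125)^t    t·PV
  1        16.25        15.9119        15.9119
  2        16.25        15.5808        31.1616
  3        16.25        15.2566        45.7697
  4        16.25        14.9391        59.7565
  5        16.25        14.6283        73.1414
  6        16.25        14.3239        85.9433
  7        16.25        14.0258        98.1809
  8        16.25        13.7340       109.8719
  9        16.25        13.4482       121.0340
  10      516.25       418.3496     4,183.4961
  Σ                    550.1982     4,824.2672
Price P = Σ PV = 550.1982.
Macaulay duration = Σ(t·PV) / P = 4,824.2672 / 550.1982 = 8.76824 half-year periods.
In years: 8.76824 / 2 = 4.38412 years.

4.38 years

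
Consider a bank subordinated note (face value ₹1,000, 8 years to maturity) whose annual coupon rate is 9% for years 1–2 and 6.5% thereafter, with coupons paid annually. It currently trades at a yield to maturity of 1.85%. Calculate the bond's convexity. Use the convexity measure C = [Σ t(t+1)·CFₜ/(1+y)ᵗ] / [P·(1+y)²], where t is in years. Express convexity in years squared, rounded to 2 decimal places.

52.85

With y = 0.0185:
  t   CF        PV=CF/(1+0.0185)^t    t·PV        t(t+1)·PV
  1        90.00        88.3652        88.3652         176.7305
  2        90.00        86.7602       173.5204         520.5611
  3        65.00        61.5220       184.5659         738.2637
  4        65.00        60.4045       241.6180       1,208.0898
  5        65.00        59.3073       296.5365       1,779.2192
  6        65.00        58.2300       349.3803       2,445.6621
  7        65.00        57.1724       400.2065       3,201.6522
  8     1,065.00       919.7321     7,357.8567      66,220.7107
  Σ                  1,391.4937     9,092.0496      76,290.8892
P = 1,391.4937.
Convexity = Σ t(t+1)·PV / [P·(1+y)²] = 76,290.8892 / (1,391.4937 × 1.037342) = 52.85297.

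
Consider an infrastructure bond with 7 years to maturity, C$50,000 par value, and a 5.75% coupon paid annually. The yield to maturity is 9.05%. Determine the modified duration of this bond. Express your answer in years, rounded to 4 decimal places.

5.3569 years

Periodic yield y = 0.0905. First find Macaulay duration:
  t   CF        PV=CF/(1+0.0905)^t    t·PV
  1     2,875.00     2,636.4053     2,636.4053
  2     2,875.00     2,417.6115     4,835.2230
  3     2,875.00     2,216.9752     6,650.9257
  4     2,875.00     2,032.9897     8,131.9586
  5     2,875.00     1,864.2730     9,321.3648
  6     2,875.00     1,709.5580    10,257.3478
  7    52,875.00    28,831.7292   201,822.1047
  Σ                 41,709.5418   243,655.3299
P = 41,709.5418; Macaulay duration = 243,655.3299 / 41,709.5418 = 5.84172 years.
Modified duration = D_Mac / (1 + y) = 5.84172 / 1.0905 = 5.35692 years.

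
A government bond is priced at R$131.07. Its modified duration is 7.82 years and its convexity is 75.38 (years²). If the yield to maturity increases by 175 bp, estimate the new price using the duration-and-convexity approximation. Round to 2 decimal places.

R$114.65

Duration effect: -D_mod·Δy = -7.82 × (+0.0175) = -0.136850
Convexity effect: ½·C·(Δy)² = 0.5 × 75.38 × (0.0175)² = +0.0115425625
ΔP/P ≈ -0.136850 + 0.0115425625 = -0.1253074375
New price ≈ 131.07 × (1 - 0.1253074375) = 114.645954166875.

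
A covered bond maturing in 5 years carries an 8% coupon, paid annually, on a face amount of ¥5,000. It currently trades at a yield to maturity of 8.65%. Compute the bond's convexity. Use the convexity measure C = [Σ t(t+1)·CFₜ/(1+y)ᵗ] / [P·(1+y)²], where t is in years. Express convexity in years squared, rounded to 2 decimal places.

With y = 0.0865:
  t   CF        PV=CF/(1+0.0865)^t    t·PV        t(t+1)·PV
  1       400.00       368.1546       368.1546         736.3092
  2       400.00       338.8446       677.6891       2,033.0674
  3       400.00       311.8680       935.6040       3,742.4159
  4       400.00       287.0391     1,148.1564       5,740.7821
  5     5,400.00     3,566.5236    17,832.6182     106,995.7091
  Σ                  4,872.4299    20,962.2223     119,248.2837
P = 4,872.4299.
Convexity = Σ t(t+1)·PV / [P·(1+y)²] = 119,248.2837 / (4,872.4299 × 1.180482) = 20.73228.

20.73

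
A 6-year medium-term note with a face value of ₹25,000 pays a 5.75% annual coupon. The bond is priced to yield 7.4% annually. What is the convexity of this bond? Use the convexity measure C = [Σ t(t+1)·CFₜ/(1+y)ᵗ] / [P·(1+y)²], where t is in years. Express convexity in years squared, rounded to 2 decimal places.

With y = 0.074:
  t   CF        PV=CF/(1+0.074)^t    t·PV        t(t+1)·PV
  1     1,437.50     1,338.4544     1,338.4544       2,676.9088
  2     1,437.50     1,246.2331     2,492.4662       7,477.3987
  3     1,437.50     1,160.3660     3,481.0981      13,924.3925
  4     1,437.50     1,080.4153     4,321.6612      21,608.3061
  5     1,437.50     1,005.9733     5,029.8664      30,179.1985
  6    26,437.50    17,226.4067   103,358.4403     723,509.0818
  Σ                 23,057.8488   120,021.9866     799,375.2863
P = 23,057.8488.
Convexity = Σ t(t+1)·PV / [P·(1+y)²] = 799,375.2863 / (23,057.8488 × 1.153476) = 30.05546.

30.06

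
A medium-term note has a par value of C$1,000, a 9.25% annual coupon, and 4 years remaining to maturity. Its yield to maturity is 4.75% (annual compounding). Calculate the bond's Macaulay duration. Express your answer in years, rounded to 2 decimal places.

Periodic yield y = 0.0475. Discount each cash flow and weight by its year:
  t   CF        PV=CF/(1+0.0475)^t    t·PV
  1        92.50        88.3055        88.3055
  2        92.50        84.3012       168.6024
  3        92.50        80.4785       241.4354
  4     1,092.50       907.4137     3,629.6547
  Σ                  1,160.4988     4,127.9979
Price P = Σ PV = 1,160.4988.
Macaulay duration = Σ(t·PV) / P = 4,127.9979 / 1,160.4988 = 3.55709 years.

3.56 years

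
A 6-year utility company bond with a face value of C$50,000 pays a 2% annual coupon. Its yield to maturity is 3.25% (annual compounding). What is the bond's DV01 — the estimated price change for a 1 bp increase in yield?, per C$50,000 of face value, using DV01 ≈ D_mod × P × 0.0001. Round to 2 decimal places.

Periodic yield y = 0.0325.
  t   CF        PV=CF/(1+0.0325)^t    t·PV
  1     1,000.00       968.5230       968.5230
  2     1,000.00       938.0368     1,876.0736
  3     1,000.00       908.5102     2,725.5307
  4     1,000.00       879.9130     3,519.6522
  5     1,000.00       852.2160     4,261.0801
  6    51,000.00    42,094.9322   252,569.5931
  Σ                 46,642.1313   265,920.4527
P = 46,642.1313; D_Mac = 5.70129 yrs; D_mod = 5.52183 yrs.
DV01 ≈ 5.52183 × 46,642.1313 × 0.0001 = 25.755008.

C$25.76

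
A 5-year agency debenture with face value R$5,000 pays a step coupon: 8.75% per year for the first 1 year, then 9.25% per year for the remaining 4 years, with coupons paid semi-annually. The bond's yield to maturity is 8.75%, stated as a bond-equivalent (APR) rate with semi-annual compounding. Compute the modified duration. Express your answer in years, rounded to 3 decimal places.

3.966 years

Periodic yield y = 0.04375. First find Macaulay duration:
  t   CF        PV=CF/(1+0.04375)^t    t·PV
  1       218.75       209.5808       209.5808
  2       218.75       200.7960       401.5920
  3       231.25       203.3725       610.1176
  4       231.25       194.8479       779.3917
  5       231.25       186.6806       933.4032
  6       231.25       178.8557     1,073.1343
  7       231.25       171.3588     1,199.5114
  8       231.25       164.1761     1,313.4085
  9       231.25       157.2944     1,415.6499
  10    5,231.25     3,409.1067    34,091.0667
  Σ                  5,076.0696    42,026.8561
P = 5,076.0696; Macaulay duration = 42,026.8561 / 5,076.0696 = 8.27941 half-year periods = 4.13970 years.
Modified duration = D_Mac / (1 + y) = 4.13970 / 1.04375 = 3.96618 years.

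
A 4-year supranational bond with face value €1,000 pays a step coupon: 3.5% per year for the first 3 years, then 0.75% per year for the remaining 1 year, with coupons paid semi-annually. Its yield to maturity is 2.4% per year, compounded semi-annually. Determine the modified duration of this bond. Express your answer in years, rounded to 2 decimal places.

Periodic yield y = 0.012. First find Macaulay duration:
  t   CF        PV=CF/(1+0.012)^t    t·PV
  1        17.50        17.2925        17.2925
  2        17.50        17.0874        34.1749
  3        17.50        16.8848        50.6545
  4        17.50        16.6846        66.7384
  5        17.50        16.4868        82.4338
  6        17.50        16.2913        97.7476
  7         3.75         3.4496        24.1471
  8     1,003.75       912.3920     7,299.1358
  Σ                  1,016.5690     7,672.3247
P = 1,016.5690; Macaulay duration = 7,672.3247 / 1,016.5690 = 7.54727 half-year periods = 3.77364 years.
Modified duration = D_Mac / (1 + y) = 3.77364 / 1.012 = 3.72889 years.

3.73 years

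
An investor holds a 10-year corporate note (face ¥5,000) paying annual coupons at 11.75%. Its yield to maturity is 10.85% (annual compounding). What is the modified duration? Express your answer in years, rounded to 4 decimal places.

Periodic yield y = 0.1085. First find Macaulay duration:
  t   CF        PV=CF/(1+0.1085)^t    t·PV
  1       587.50       529.9955       529.9955
  2       587.50       478.1195       956.2390
  3       587.50       431.3212     1,293.9635
  4       587.50       389.1034     1,556.4138
  5       587.50       351.0180     1,755.0900
  6       587.50       316.6603     1,899.9621
  7       587.50       285.6656     1,999.6594
  8       587.50       257.7047     2,061.6374
  9       587.50       232.4805     2,092.3248
  10    5,587.50     1,994.6218    19,946.2180
  Σ                  5,266.6906    34,091.5035
P = 5,266.6906; Macaulay duration = 34,091.5035 / 5,266.6906 = 6.47304 years.
Modified duration = D_Mac / (1 + y) = 6.47304 / 1.1085 = 5.83946 years.

5.8395 years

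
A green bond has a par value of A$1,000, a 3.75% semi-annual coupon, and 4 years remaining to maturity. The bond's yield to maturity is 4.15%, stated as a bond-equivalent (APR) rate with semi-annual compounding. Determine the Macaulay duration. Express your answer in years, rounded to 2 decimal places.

3.75 years

Periodic yield y = 0.02075. Discount each cash flow and weight by its period:
  t   CF        PV=CF/(1+0.02075)^t    t·PV
  1        18.75        18.3688        18.3688
  2        18.75        17.9954        35.9909
  3        18.75        17.6296        52.8889
  4        18.75        17.2712        69.0850
  5        18.75        16.9202        84.6008
  6        18.75        16.5762        99.4572
  7        18.75        16.2392       113.6746
  8     1,018.75       864.3955     6,915.1642
  Σ                    985.3963     7,389.2305
Price P = Σ PV = 985.3963.
Macaulay duration = Σ(t·PV) / P = 7,389.2305 / 985.3963 = 7.49874 half-year periods.
In years: 7.49874 / 2 = 3.74937 years.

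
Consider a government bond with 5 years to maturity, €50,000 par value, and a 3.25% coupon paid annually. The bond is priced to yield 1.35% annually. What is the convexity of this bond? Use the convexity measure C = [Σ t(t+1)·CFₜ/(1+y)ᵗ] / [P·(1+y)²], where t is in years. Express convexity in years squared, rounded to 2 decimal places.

26.95

With y = 0.0135:
  t   CF        PV=CF/(1+0.0135)^t    t·PV        t(t+1)·PV
  1     1,625.00     1,603.3547     1,603.3547       3,206.7094
  2     1,625.00     1,581.9977     3,163.9955       9,491.9865
  3     1,625.00     1,560.9253     4,682.7758      18,731.1030
  4     1,625.00     1,540.1334     6,160.5338      30,802.6690
  5    51,625.00    48,277.1139   241,385.5697   1,448,313.4180
  Σ                 54,563.5251   256,996.2294   1,510,545.8858
P = 54,563.5251.
Convexity = Σ t(t+1)·PV / [P·(1+y)²] = 1,510,545.8858 / (54,563.5251 × 1.027182) = 26.95157.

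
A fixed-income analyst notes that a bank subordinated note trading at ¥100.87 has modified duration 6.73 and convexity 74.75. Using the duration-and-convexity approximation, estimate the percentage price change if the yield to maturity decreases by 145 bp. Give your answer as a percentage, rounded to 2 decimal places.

+10.54%

Duration effect: -D_mod·Δy = -6.73 × (-0.0145) = +0.097585
Convexity effect: ½·C·(Δy)² = 0.5 × 74.75 × (-0.0145)² = +0.00785809375
ΔP/P ≈ +0.097585 + 0.00785809375 = +0.10544309375
= +10.544309375%.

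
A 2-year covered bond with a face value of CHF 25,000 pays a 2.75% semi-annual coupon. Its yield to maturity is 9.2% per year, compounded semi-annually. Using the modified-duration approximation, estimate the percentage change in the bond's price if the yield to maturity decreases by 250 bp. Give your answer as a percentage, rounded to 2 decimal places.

Periodic yield y = 0.046. Modified duration first:
  t   CF        PV=CF/(1+0.046)^t    t·PV
  1       343.75       328.6329       328.6329
  2       343.75       314.1806       628.3612
  3       343.75       300.3638       901.0915
  4    25,343.75    21,171.1348    84,684.5393
  Σ                 22,114.3121    86,542.6249
P = 22,114.3121; D_Mac = 3.91342 half-year periods = 1.95671 yrs; D_mod = 1.95671/(1+0.046) = 1.87066 yrs.
ΔP/P ≈ -D_mod · Δy = -1.87066 × (-0.025) = +0.046767 = +4.6767%.

+4.68%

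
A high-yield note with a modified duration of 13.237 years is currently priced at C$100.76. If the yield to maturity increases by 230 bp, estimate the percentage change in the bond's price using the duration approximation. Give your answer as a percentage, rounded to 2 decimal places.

Duration approximation: ΔP/P ≈ -D_mod · Δy = -13.237 × (+0.023) = -0.304451.
As a percentage: -30.4451%.

-30.45%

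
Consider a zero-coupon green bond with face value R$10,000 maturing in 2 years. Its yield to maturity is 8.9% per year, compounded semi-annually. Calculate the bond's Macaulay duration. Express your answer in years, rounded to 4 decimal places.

A zero-coupon bond has a single cash flow at maturity, so its Macaulay duration equals its maturity: 2 years.
(Equivalently: 4 semi-annual periods ÷ 2 = 2 years.)

2.0000 years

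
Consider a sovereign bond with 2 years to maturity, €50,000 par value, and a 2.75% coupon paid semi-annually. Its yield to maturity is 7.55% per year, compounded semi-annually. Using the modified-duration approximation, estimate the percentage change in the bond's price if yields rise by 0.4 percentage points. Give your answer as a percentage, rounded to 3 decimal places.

-0.755%

Periodic yield y = 0.03775. Modified duration first:
  t   CF        PV=CF/(1+0.03775)^t    t·PV
  1       687.50       662.4910       662.4910
  2       687.50       638.3917     1,276.7834
  3       687.50       615.1690     1,845.5071
  4    50,687.50    43,704.8771   174,819.5084
  Σ                 45,620.9288   178,604.2899
P = 45,620.9288; D_Mac = 3.91496 half-year periods = 1.95748 yrs; D_mod = 1.95748/(1+0.03775) = 1.88628 yrs.
ΔP/P ≈ -D_mod · Δy = -1.88628 × (+0.004) = -0.007545 = -0.7545%.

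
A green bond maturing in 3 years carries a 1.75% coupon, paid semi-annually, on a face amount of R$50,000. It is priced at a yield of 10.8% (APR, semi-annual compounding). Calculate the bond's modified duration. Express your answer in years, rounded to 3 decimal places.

2.775 years

Periodic yield y = 0.054. First find Macaulay duration:
  t   CF        PV=CF/(1+0.054)^t    t·PV
  1       437.50       415.0854       415.0854
  2       437.50       393.8192       787.6383
  3       437.50       373.6425     1,120.9274
  4       437.50       354.4995     1,417.9980
  5       437.50       336.3373     1,681.6864
  6    50,437.50    36,788.3142   220,729.8851
  Σ                 38,661.6980   226,153.2205
P = 38,661.6980; Macaulay duration = 226,153.2205 / 38,661.6980 = 5.84954 half-year periods = 2.92477 years.
Modified duration = D_Mac / (1 + y) = 2.92477 / 1.054 = 2.77492 years.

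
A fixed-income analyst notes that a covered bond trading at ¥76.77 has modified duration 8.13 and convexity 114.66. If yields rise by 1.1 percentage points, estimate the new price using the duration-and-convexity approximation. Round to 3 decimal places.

Duration effect: -D_mod·Δy = -8.13 × (+0.011) = -0.089430
Convexity effect: ½·C·(Δy)² = 0.5 × 114.66 × (0.011)² = +0.00693693
ΔP/P ≈ -0.089430 + 0.00693693 = -0.08249307
New price ≈ 76.77 × (1 - 0.08249307) = 70.4370070161.

¥70.437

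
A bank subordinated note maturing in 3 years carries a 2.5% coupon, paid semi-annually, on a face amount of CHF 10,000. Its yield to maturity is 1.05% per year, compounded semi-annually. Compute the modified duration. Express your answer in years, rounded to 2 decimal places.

2.90 years

Periodic yield y = 0.00525. First find Macaulay duration:
  t   CF        PV=CF/(1+0.00525)^t    t·PV
  1       125.00       124.3472       124.3472
  2       125.00       123.6978       247.3955
  3       125.00       123.0517       369.1552
  4       125.00       122.4091       489.6364
  5       125.00       121.7698       608.8490
  6    10,125.00     9,811.8419    58,871.0513
  Σ                 10,427.1175    60,710.4347
P = 10,427.1175; Macaulay duration = 60,710.4347 / 10,427.1175 = 5.82236 half-year periods = 2.91118 years.
Modified duration = D_Mac / (1 + y) = 2.91118 / 1.00525 = 2.89598 years.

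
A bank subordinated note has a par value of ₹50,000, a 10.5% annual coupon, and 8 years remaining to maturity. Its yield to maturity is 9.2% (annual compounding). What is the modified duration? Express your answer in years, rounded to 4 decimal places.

5.3744 years

Periodic yield y = 0.092. First find Macaulay duration:
  t   CF        PV=CF/(1+0.092)^t    t·PV
  1     5,250.00     4,807.6923     4,807.6923
  2     5,250.00     4,402.6486     8,805.2973
  3     5,250.00     4,031.7295    12,095.1886
  4     5,250.00     3,692.0600    14,768.2400
  5     5,250.00     3,381.0073    16,905.0366
  6     5,250.00     3,096.1606    18,576.9633
  7     5,250.00     2,835.3119    19,847.1830
  8    55,250.00    27,324.4340   218,595.4723
  Σ                 53,571.0442   314,401.0734
P = 53,571.0442; Macaulay duration = 314,401.0734 / 53,571.0442 = 5.86886 years.
Modified duration = D_Mac / (1 + y) = 5.86886 / 1.092 = 5.37442 years.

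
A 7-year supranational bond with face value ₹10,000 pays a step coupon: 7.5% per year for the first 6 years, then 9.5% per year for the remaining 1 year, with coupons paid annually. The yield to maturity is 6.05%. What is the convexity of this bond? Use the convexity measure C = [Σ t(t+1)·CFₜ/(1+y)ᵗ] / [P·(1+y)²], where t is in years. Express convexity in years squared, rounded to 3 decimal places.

38.214

With y = 0.0605:
  t   CF        PV=CF/(1+0.0605)^t    t·PV        t(t+1)·PV
  1       750.00       707.2136       707.2136       1,414.4272
  2       750.00       666.8681     1,333.7361       4,001.2084
  3       750.00       628.8242     1,886.4726       7,545.8904
  4       750.00       592.9507     2,371.8027      11,859.0136
  5       750.00       559.1237     2,795.6185      16,773.7109
  6       750.00       527.2265     3,163.3590      22,143.5128
  7    10,950.00     7,258.3751    50,808.6258     406,469.0067
  Σ                 10,940.5818    63,066.8283     470,206.7699
P = 10,940.5818.
Convexity = Σ t(t+1)·PV / [P·(1+y)²] = 470,206.7699 / (10,940.5818 × 1.124660) = 38.21441.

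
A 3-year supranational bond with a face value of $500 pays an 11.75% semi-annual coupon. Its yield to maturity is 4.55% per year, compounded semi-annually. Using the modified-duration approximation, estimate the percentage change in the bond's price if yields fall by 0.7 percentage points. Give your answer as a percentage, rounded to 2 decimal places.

+1.81%

Periodic yield y = 0.02275. Modified duration first:
  t   CF        PV=CF/(1+0.02275)^t    t·PV
  1       29.375        28.7216        28.7216
  2       29.375        28.0827        56.1654
  3       29.375        27.4580        82.3741
  4       29.375        26.8473       107.3890
  5       29.375        26.2501       131.2503
  6      529.375       462.5370     2,775.2221
  Σ                    599.8967     3,181.1226
P = 599.8967; D_Mac = 5.30278 half-year periods = 2.65139 yrs; D_mod = 2.65139/(1+0.02275) = 2.59241 yrs.
ΔP/P ≈ -D_mod · Δy = -2.59241 × (-0.007) = +0.018147 = +1.8147%.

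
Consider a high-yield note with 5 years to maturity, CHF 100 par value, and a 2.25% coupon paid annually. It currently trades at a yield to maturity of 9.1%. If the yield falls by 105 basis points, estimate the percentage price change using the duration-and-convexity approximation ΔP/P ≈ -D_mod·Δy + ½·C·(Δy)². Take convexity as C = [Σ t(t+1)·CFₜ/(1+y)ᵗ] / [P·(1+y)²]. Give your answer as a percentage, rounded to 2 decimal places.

With y = 0.091:
  t   CF        PV=CF/(1+0.091)^t    t·PV        t(t+1)·PV
  1         2.25         2.0623         2.0623           4.1247
  2         2.25         1.8903         3.7806          11.3419
  3         2.25         1.7326         5.1979          20.7917
  4         2.25         1.5881         6.3525          31.7624
  5       102.25        66.1515       330.7574       1,984.5444
  Σ                     73.4249       348.1507       2,052.5650
P = 73.4249; D_Mac = 4.74159 yrs; D_mod = 4.34610 yrs; C = 23.48574.
Duration effect: -4.34610 × (-0.0105) = +0.045634
Convexity effect: 0.5 × 23.48574 × (-0.0105)² = +0.0012947
ΔP/P ≈ +0.045634 + 0.0012947 = +0.046929 = +4.6929%.

+4.69%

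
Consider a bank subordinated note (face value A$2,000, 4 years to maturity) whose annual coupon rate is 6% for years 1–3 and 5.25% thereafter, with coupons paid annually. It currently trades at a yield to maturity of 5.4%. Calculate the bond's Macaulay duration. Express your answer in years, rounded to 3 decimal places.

Periodic yield y = 0.054. Discount each cash flow and weight by its year:
  t   CF        PV=CF/(1+0.054)^t    t·PV
  1       120.00       113.8520       113.8520
  2       120.00       108.0190       216.0379
  3       120.00       102.4848       307.4544
  4     2,105.00     1,705.6490     6,822.5959
  Σ                  2,030.0047     7,459.9402
Price P = Σ PV = 2,030.0047.
Macaulay duration = Σ(t·PV) / P = 7,459.9402 / 2,030.0047 = 3.67484 years.

3.675 years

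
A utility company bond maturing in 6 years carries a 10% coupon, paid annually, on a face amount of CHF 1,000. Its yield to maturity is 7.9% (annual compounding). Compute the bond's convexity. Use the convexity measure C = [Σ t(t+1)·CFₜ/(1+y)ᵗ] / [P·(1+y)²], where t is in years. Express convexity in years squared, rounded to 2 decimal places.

26.97

With y = 0.079:
  t   CF        PV=CF/(1+0.079)^t    t·PV        t(t+1)·PV
  1       100.00        92.6784        92.6784         185.3568
  2       100.00        85.8929       171.7857         515.3572
  3       100.00        79.6041       238.8124         955.2497
  4       100.00        73.7758       295.1034       1,475.5170
  5       100.00        68.3743       341.8714       2,051.2284
  6     1,100.00       697.0501     4,182.3008      29,276.1058
  Σ                  1,097.3757     5,322.5522      34,458.8149
P = 1,097.3757.
Convexity = Σ t(t+1)·PV / [P·(1+y)²] = 34,458.8149 / (1,097.3757 × 1.164241) = 26.97131.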